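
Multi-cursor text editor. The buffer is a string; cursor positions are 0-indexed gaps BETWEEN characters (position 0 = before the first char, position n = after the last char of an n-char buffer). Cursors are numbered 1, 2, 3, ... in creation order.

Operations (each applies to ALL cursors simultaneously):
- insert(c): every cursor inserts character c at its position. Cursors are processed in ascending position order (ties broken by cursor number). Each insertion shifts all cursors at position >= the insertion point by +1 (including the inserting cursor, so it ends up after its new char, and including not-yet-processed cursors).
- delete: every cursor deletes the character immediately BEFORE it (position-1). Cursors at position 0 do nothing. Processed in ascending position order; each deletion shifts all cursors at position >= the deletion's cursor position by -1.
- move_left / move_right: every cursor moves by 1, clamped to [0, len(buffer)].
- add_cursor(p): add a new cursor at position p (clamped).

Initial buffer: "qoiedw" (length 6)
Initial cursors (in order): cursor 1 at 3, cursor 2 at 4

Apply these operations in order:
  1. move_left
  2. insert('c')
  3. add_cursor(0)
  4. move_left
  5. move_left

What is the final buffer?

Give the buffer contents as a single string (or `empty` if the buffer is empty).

Answer: qocicedw

Derivation:
After op 1 (move_left): buffer="qoiedw" (len 6), cursors c1@2 c2@3, authorship ......
After op 2 (insert('c')): buffer="qocicedw" (len 8), cursors c1@3 c2@5, authorship ..1.2...
After op 3 (add_cursor(0)): buffer="qocicedw" (len 8), cursors c3@0 c1@3 c2@5, authorship ..1.2...
After op 4 (move_left): buffer="qocicedw" (len 8), cursors c3@0 c1@2 c2@4, authorship ..1.2...
After op 5 (move_left): buffer="qocicedw" (len 8), cursors c3@0 c1@1 c2@3, authorship ..1.2...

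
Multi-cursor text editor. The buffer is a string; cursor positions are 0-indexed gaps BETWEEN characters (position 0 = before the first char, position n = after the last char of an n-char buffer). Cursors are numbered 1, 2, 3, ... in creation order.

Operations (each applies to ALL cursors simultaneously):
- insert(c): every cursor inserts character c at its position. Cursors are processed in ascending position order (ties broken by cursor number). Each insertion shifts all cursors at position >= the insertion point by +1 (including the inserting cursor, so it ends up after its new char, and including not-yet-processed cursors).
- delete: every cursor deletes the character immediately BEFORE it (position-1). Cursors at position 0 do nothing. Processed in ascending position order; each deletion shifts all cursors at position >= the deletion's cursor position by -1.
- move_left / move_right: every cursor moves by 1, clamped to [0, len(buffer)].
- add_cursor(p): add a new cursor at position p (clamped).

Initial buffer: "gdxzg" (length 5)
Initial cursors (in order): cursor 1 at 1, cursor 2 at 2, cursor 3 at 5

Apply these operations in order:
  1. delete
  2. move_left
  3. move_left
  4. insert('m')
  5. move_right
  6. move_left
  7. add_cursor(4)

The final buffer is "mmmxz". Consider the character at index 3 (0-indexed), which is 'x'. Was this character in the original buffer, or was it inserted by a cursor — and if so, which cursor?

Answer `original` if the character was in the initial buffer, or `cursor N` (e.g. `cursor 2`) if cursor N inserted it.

After op 1 (delete): buffer="xz" (len 2), cursors c1@0 c2@0 c3@2, authorship ..
After op 2 (move_left): buffer="xz" (len 2), cursors c1@0 c2@0 c3@1, authorship ..
After op 3 (move_left): buffer="xz" (len 2), cursors c1@0 c2@0 c3@0, authorship ..
After op 4 (insert('m')): buffer="mmmxz" (len 5), cursors c1@3 c2@3 c3@3, authorship 123..
After op 5 (move_right): buffer="mmmxz" (len 5), cursors c1@4 c2@4 c3@4, authorship 123..
After op 6 (move_left): buffer="mmmxz" (len 5), cursors c1@3 c2@3 c3@3, authorship 123..
After op 7 (add_cursor(4)): buffer="mmmxz" (len 5), cursors c1@3 c2@3 c3@3 c4@4, authorship 123..
Authorship (.=original, N=cursor N): 1 2 3 . .
Index 3: author = original

Answer: original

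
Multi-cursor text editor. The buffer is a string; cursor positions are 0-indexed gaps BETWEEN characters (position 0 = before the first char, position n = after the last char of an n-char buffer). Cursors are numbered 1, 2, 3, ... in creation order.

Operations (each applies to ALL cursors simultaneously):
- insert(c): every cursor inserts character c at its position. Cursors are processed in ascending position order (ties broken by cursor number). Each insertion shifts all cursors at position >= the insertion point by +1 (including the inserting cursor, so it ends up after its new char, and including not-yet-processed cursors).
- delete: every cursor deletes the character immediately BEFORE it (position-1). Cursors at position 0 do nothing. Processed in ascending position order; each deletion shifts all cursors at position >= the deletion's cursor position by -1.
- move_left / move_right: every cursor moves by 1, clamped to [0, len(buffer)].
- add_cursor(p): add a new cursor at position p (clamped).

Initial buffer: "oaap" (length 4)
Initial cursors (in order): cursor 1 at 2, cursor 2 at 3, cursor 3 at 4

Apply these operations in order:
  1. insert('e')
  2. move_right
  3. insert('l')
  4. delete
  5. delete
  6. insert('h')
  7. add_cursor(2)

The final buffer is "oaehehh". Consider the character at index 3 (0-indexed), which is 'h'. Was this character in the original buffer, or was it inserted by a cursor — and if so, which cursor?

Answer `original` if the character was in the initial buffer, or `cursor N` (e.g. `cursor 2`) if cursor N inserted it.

Answer: cursor 1

Derivation:
After op 1 (insert('e')): buffer="oaeaepe" (len 7), cursors c1@3 c2@5 c3@7, authorship ..1.2.3
After op 2 (move_right): buffer="oaeaepe" (len 7), cursors c1@4 c2@6 c3@7, authorship ..1.2.3
After op 3 (insert('l')): buffer="oaealeplel" (len 10), cursors c1@5 c2@8 c3@10, authorship ..1.12.233
After op 4 (delete): buffer="oaeaepe" (len 7), cursors c1@4 c2@6 c3@7, authorship ..1.2.3
After op 5 (delete): buffer="oaee" (len 4), cursors c1@3 c2@4 c3@4, authorship ..12
After op 6 (insert('h')): buffer="oaehehh" (len 7), cursors c1@4 c2@7 c3@7, authorship ..11223
After op 7 (add_cursor(2)): buffer="oaehehh" (len 7), cursors c4@2 c1@4 c2@7 c3@7, authorship ..11223
Authorship (.=original, N=cursor N): . . 1 1 2 2 3
Index 3: author = 1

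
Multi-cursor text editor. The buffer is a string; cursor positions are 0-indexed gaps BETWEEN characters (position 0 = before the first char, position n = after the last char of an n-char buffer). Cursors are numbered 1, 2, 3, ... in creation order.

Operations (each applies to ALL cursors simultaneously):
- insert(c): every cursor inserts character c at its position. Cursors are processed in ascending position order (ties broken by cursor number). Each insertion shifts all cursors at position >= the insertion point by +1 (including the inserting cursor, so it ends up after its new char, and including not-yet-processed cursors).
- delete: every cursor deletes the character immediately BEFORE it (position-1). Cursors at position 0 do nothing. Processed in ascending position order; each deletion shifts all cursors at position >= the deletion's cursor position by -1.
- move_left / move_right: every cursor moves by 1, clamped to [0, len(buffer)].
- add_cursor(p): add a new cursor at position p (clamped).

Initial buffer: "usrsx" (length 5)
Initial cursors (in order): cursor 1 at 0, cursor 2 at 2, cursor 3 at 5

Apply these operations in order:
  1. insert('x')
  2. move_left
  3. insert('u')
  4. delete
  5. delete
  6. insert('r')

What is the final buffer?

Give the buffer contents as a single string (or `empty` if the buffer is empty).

After op 1 (insert('x')): buffer="xusxrsxx" (len 8), cursors c1@1 c2@4 c3@8, authorship 1..2...3
After op 2 (move_left): buffer="xusxrsxx" (len 8), cursors c1@0 c2@3 c3@7, authorship 1..2...3
After op 3 (insert('u')): buffer="uxusuxrsxux" (len 11), cursors c1@1 c2@5 c3@10, authorship 11..22...33
After op 4 (delete): buffer="xusxrsxx" (len 8), cursors c1@0 c2@3 c3@7, authorship 1..2...3
After op 5 (delete): buffer="xuxrsx" (len 6), cursors c1@0 c2@2 c3@5, authorship 1.2..3
After op 6 (insert('r')): buffer="rxurxrsrx" (len 9), cursors c1@1 c2@4 c3@8, authorship 11.22..33

Answer: rxurxrsrx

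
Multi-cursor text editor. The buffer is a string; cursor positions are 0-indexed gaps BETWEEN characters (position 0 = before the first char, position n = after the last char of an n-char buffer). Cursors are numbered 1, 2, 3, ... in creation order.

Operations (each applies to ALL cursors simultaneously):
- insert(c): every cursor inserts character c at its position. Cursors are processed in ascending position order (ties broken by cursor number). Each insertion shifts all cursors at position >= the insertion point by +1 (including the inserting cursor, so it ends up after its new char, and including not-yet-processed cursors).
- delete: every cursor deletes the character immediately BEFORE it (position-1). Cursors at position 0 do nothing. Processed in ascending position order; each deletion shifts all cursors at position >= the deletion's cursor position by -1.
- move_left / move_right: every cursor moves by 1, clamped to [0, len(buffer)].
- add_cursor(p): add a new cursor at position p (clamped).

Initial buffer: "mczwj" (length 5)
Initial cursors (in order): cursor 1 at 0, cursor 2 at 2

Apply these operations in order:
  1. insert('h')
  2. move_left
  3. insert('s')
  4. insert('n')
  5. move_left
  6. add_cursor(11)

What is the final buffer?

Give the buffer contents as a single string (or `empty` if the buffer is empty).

Answer: snhmcsnhzwj

Derivation:
After op 1 (insert('h')): buffer="hmchzwj" (len 7), cursors c1@1 c2@4, authorship 1..2...
After op 2 (move_left): buffer="hmchzwj" (len 7), cursors c1@0 c2@3, authorship 1..2...
After op 3 (insert('s')): buffer="shmcshzwj" (len 9), cursors c1@1 c2@5, authorship 11..22...
After op 4 (insert('n')): buffer="snhmcsnhzwj" (len 11), cursors c1@2 c2@7, authorship 111..222...
After op 5 (move_left): buffer="snhmcsnhzwj" (len 11), cursors c1@1 c2@6, authorship 111..222...
After op 6 (add_cursor(11)): buffer="snhmcsnhzwj" (len 11), cursors c1@1 c2@6 c3@11, authorship 111..222...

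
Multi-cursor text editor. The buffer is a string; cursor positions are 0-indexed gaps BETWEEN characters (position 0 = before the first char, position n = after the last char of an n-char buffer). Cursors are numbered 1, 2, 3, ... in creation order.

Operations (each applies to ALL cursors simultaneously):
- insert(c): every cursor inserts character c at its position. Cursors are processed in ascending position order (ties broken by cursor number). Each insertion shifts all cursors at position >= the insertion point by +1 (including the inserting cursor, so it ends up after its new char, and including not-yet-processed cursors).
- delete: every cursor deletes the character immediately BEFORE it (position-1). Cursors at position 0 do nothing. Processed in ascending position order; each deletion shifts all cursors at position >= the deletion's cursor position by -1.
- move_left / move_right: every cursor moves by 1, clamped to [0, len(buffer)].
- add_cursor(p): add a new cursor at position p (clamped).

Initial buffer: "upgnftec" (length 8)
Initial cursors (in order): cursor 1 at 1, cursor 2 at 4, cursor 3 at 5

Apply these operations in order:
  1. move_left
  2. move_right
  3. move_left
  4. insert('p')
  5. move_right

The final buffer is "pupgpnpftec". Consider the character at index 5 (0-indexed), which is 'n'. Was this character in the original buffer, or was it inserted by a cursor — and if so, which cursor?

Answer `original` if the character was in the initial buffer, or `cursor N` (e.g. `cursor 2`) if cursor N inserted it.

Answer: original

Derivation:
After op 1 (move_left): buffer="upgnftec" (len 8), cursors c1@0 c2@3 c3@4, authorship ........
After op 2 (move_right): buffer="upgnftec" (len 8), cursors c1@1 c2@4 c3@5, authorship ........
After op 3 (move_left): buffer="upgnftec" (len 8), cursors c1@0 c2@3 c3@4, authorship ........
After op 4 (insert('p')): buffer="pupgpnpftec" (len 11), cursors c1@1 c2@5 c3@7, authorship 1...2.3....
After op 5 (move_right): buffer="pupgpnpftec" (len 11), cursors c1@2 c2@6 c3@8, authorship 1...2.3....
Authorship (.=original, N=cursor N): 1 . . . 2 . 3 . . . .
Index 5: author = original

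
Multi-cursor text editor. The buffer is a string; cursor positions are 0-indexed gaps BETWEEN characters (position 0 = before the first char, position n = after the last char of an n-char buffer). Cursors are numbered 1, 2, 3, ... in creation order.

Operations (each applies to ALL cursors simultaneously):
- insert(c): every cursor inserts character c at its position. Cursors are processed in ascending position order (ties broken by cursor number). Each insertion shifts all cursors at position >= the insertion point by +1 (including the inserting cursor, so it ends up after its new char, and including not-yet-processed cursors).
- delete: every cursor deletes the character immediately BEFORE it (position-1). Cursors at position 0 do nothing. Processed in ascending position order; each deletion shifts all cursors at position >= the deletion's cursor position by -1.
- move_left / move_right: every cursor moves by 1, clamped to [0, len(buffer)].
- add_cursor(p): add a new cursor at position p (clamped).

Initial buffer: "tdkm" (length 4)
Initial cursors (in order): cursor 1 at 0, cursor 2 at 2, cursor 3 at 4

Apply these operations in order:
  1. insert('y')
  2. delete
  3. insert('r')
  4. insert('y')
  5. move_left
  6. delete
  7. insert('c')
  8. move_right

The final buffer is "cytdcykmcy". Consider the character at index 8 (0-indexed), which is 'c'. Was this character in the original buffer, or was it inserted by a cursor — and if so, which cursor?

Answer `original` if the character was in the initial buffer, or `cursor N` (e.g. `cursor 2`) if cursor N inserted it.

After op 1 (insert('y')): buffer="ytdykmy" (len 7), cursors c1@1 c2@4 c3@7, authorship 1..2..3
After op 2 (delete): buffer="tdkm" (len 4), cursors c1@0 c2@2 c3@4, authorship ....
After op 3 (insert('r')): buffer="rtdrkmr" (len 7), cursors c1@1 c2@4 c3@7, authorship 1..2..3
After op 4 (insert('y')): buffer="rytdrykmry" (len 10), cursors c1@2 c2@6 c3@10, authorship 11..22..33
After op 5 (move_left): buffer="rytdrykmry" (len 10), cursors c1@1 c2@5 c3@9, authorship 11..22..33
After op 6 (delete): buffer="ytdykmy" (len 7), cursors c1@0 c2@3 c3@6, authorship 1..2..3
After op 7 (insert('c')): buffer="cytdcykmcy" (len 10), cursors c1@1 c2@5 c3@9, authorship 11..22..33
After op 8 (move_right): buffer="cytdcykmcy" (len 10), cursors c1@2 c2@6 c3@10, authorship 11..22..33
Authorship (.=original, N=cursor N): 1 1 . . 2 2 . . 3 3
Index 8: author = 3

Answer: cursor 3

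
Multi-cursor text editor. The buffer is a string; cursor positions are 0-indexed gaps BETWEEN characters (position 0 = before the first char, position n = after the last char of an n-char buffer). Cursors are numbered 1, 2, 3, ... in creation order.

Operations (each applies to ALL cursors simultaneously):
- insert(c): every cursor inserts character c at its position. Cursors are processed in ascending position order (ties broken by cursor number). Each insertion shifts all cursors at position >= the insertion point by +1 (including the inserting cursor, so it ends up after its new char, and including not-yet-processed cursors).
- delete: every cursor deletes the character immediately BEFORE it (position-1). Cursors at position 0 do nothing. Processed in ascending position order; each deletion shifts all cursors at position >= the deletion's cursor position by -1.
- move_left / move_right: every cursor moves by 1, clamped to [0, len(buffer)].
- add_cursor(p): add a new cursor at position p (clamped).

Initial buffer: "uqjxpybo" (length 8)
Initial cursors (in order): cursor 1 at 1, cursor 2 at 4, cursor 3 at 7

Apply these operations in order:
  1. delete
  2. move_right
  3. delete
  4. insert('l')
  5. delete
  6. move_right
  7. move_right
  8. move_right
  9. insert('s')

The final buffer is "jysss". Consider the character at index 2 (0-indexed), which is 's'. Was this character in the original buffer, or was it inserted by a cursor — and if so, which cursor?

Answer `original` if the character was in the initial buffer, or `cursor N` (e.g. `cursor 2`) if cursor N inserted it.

Answer: cursor 1

Derivation:
After op 1 (delete): buffer="qjpyo" (len 5), cursors c1@0 c2@2 c3@4, authorship .....
After op 2 (move_right): buffer="qjpyo" (len 5), cursors c1@1 c2@3 c3@5, authorship .....
After op 3 (delete): buffer="jy" (len 2), cursors c1@0 c2@1 c3@2, authorship ..
After op 4 (insert('l')): buffer="ljlyl" (len 5), cursors c1@1 c2@3 c3@5, authorship 1.2.3
After op 5 (delete): buffer="jy" (len 2), cursors c1@0 c2@1 c3@2, authorship ..
After op 6 (move_right): buffer="jy" (len 2), cursors c1@1 c2@2 c3@2, authorship ..
After op 7 (move_right): buffer="jy" (len 2), cursors c1@2 c2@2 c3@2, authorship ..
After op 8 (move_right): buffer="jy" (len 2), cursors c1@2 c2@2 c3@2, authorship ..
After op 9 (insert('s')): buffer="jysss" (len 5), cursors c1@5 c2@5 c3@5, authorship ..123
Authorship (.=original, N=cursor N): . . 1 2 3
Index 2: author = 1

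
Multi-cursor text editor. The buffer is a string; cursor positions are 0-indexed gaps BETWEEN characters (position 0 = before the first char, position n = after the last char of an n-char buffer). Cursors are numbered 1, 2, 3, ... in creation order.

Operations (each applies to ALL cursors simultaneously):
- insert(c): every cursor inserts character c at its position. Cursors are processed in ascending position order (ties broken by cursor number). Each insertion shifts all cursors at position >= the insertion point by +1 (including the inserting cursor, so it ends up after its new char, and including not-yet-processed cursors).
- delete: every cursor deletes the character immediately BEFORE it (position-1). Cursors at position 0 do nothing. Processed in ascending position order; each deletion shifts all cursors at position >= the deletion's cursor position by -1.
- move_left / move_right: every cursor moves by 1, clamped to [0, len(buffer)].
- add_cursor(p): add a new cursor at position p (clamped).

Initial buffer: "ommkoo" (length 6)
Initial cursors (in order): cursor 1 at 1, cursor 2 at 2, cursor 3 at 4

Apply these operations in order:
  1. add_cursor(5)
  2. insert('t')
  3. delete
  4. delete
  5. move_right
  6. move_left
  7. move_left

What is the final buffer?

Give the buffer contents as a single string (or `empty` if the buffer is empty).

Answer: mo

Derivation:
After op 1 (add_cursor(5)): buffer="ommkoo" (len 6), cursors c1@1 c2@2 c3@4 c4@5, authorship ......
After op 2 (insert('t')): buffer="otmtmktoto" (len 10), cursors c1@2 c2@4 c3@7 c4@9, authorship .1.2..3.4.
After op 3 (delete): buffer="ommkoo" (len 6), cursors c1@1 c2@2 c3@4 c4@5, authorship ......
After op 4 (delete): buffer="mo" (len 2), cursors c1@0 c2@0 c3@1 c4@1, authorship ..
After op 5 (move_right): buffer="mo" (len 2), cursors c1@1 c2@1 c3@2 c4@2, authorship ..
After op 6 (move_left): buffer="mo" (len 2), cursors c1@0 c2@0 c3@1 c4@1, authorship ..
After op 7 (move_left): buffer="mo" (len 2), cursors c1@0 c2@0 c3@0 c4@0, authorship ..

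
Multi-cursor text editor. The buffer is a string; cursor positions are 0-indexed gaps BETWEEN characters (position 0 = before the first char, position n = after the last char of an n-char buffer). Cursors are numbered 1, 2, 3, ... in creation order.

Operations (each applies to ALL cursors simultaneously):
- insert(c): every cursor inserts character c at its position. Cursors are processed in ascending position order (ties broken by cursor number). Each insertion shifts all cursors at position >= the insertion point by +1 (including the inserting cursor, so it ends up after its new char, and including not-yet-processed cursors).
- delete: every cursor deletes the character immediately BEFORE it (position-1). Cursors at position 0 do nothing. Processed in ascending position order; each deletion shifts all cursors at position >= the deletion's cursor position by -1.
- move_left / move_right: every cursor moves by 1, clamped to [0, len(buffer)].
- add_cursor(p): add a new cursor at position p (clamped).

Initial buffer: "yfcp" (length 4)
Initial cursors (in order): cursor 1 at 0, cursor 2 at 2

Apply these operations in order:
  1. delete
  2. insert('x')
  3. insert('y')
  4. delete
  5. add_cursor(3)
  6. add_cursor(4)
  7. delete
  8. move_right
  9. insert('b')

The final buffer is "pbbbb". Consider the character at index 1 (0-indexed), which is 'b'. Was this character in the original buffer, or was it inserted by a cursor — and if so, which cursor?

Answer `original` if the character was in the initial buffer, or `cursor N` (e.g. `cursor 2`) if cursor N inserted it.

After op 1 (delete): buffer="ycp" (len 3), cursors c1@0 c2@1, authorship ...
After op 2 (insert('x')): buffer="xyxcp" (len 5), cursors c1@1 c2@3, authorship 1.2..
After op 3 (insert('y')): buffer="xyyxycp" (len 7), cursors c1@2 c2@5, authorship 11.22..
After op 4 (delete): buffer="xyxcp" (len 5), cursors c1@1 c2@3, authorship 1.2..
After op 5 (add_cursor(3)): buffer="xyxcp" (len 5), cursors c1@1 c2@3 c3@3, authorship 1.2..
After op 6 (add_cursor(4)): buffer="xyxcp" (len 5), cursors c1@1 c2@3 c3@3 c4@4, authorship 1.2..
After op 7 (delete): buffer="p" (len 1), cursors c1@0 c2@0 c3@0 c4@0, authorship .
After op 8 (move_right): buffer="p" (len 1), cursors c1@1 c2@1 c3@1 c4@1, authorship .
After op 9 (insert('b')): buffer="pbbbb" (len 5), cursors c1@5 c2@5 c3@5 c4@5, authorship .1234
Authorship (.=original, N=cursor N): . 1 2 3 4
Index 1: author = 1

Answer: cursor 1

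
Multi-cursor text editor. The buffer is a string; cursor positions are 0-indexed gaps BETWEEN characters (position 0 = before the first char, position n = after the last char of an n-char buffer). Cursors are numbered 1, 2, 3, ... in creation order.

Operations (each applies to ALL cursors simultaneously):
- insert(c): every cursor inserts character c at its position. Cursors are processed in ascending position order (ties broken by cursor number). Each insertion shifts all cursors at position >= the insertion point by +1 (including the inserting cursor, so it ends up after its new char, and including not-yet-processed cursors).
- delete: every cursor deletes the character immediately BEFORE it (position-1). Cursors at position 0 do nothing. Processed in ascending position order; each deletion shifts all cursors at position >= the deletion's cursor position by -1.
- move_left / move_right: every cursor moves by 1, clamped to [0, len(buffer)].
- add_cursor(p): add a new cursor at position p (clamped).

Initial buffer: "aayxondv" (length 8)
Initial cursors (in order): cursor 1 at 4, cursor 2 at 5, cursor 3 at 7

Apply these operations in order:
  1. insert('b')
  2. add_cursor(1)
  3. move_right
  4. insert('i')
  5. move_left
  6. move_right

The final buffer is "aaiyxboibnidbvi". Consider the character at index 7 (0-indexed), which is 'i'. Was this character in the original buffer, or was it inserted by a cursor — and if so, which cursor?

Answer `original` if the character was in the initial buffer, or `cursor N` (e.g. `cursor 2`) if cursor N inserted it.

After op 1 (insert('b')): buffer="aayxbobndbv" (len 11), cursors c1@5 c2@7 c3@10, authorship ....1.2..3.
After op 2 (add_cursor(1)): buffer="aayxbobndbv" (len 11), cursors c4@1 c1@5 c2@7 c3@10, authorship ....1.2..3.
After op 3 (move_right): buffer="aayxbobndbv" (len 11), cursors c4@2 c1@6 c2@8 c3@11, authorship ....1.2..3.
After op 4 (insert('i')): buffer="aaiyxboibnidbvi" (len 15), cursors c4@3 c1@8 c2@11 c3@15, authorship ..4..1.12.2.3.3
After op 5 (move_left): buffer="aaiyxboibnidbvi" (len 15), cursors c4@2 c1@7 c2@10 c3@14, authorship ..4..1.12.2.3.3
After op 6 (move_right): buffer="aaiyxboibnidbvi" (len 15), cursors c4@3 c1@8 c2@11 c3@15, authorship ..4..1.12.2.3.3
Authorship (.=original, N=cursor N): . . 4 . . 1 . 1 2 . 2 . 3 . 3
Index 7: author = 1

Answer: cursor 1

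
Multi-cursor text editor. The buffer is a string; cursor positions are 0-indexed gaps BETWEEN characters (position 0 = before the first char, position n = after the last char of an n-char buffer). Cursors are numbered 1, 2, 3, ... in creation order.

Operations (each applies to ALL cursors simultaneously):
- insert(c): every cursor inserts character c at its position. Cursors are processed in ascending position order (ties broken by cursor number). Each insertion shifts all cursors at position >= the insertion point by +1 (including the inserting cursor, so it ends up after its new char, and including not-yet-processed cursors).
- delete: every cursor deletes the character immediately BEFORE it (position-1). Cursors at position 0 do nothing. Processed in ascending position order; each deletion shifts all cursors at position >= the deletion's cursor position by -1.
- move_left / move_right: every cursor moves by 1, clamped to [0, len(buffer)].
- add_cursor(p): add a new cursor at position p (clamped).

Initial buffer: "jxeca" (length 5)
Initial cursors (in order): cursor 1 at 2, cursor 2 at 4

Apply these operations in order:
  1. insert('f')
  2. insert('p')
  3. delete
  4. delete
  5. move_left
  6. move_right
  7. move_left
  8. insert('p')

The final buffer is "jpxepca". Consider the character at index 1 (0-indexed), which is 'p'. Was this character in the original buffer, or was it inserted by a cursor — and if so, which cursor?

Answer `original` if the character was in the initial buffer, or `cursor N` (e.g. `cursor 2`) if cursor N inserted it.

After op 1 (insert('f')): buffer="jxfecfa" (len 7), cursors c1@3 c2@6, authorship ..1..2.
After op 2 (insert('p')): buffer="jxfpecfpa" (len 9), cursors c1@4 c2@8, authorship ..11..22.
After op 3 (delete): buffer="jxfecfa" (len 7), cursors c1@3 c2@6, authorship ..1..2.
After op 4 (delete): buffer="jxeca" (len 5), cursors c1@2 c2@4, authorship .....
After op 5 (move_left): buffer="jxeca" (len 5), cursors c1@1 c2@3, authorship .....
After op 6 (move_right): buffer="jxeca" (len 5), cursors c1@2 c2@4, authorship .....
After op 7 (move_left): buffer="jxeca" (len 5), cursors c1@1 c2@3, authorship .....
After op 8 (insert('p')): buffer="jpxepca" (len 7), cursors c1@2 c2@5, authorship .1..2..
Authorship (.=original, N=cursor N): . 1 . . 2 . .
Index 1: author = 1

Answer: cursor 1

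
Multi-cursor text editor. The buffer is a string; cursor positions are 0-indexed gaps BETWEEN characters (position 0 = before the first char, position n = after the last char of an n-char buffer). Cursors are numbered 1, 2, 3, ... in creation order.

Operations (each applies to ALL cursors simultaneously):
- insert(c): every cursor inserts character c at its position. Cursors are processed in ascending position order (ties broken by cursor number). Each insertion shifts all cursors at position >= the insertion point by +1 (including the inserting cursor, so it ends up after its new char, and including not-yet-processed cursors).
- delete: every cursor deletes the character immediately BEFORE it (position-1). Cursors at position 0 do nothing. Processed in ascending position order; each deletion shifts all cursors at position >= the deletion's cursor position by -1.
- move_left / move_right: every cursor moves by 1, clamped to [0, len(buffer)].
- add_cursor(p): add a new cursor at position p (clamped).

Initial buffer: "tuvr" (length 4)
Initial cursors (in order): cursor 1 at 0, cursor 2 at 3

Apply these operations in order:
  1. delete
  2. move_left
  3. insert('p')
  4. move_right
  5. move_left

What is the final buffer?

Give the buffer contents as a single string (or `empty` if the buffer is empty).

After op 1 (delete): buffer="tur" (len 3), cursors c1@0 c2@2, authorship ...
After op 2 (move_left): buffer="tur" (len 3), cursors c1@0 c2@1, authorship ...
After op 3 (insert('p')): buffer="ptpur" (len 5), cursors c1@1 c2@3, authorship 1.2..
After op 4 (move_right): buffer="ptpur" (len 5), cursors c1@2 c2@4, authorship 1.2..
After op 5 (move_left): buffer="ptpur" (len 5), cursors c1@1 c2@3, authorship 1.2..

Answer: ptpur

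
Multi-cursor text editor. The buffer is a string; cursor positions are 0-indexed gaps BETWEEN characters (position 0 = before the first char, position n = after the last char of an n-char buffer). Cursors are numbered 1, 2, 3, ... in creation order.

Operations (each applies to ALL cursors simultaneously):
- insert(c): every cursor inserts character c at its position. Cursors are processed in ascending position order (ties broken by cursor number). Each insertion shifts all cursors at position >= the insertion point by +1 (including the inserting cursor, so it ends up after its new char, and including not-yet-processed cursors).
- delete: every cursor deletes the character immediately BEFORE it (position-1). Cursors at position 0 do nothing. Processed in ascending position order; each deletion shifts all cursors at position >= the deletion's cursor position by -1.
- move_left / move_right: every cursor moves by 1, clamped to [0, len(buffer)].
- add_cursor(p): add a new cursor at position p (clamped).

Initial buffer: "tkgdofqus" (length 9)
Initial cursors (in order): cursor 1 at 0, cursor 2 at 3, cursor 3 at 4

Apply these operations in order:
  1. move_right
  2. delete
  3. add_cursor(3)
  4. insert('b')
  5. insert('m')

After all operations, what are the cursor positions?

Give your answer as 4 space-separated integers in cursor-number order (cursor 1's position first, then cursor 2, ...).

After op 1 (move_right): buffer="tkgdofqus" (len 9), cursors c1@1 c2@4 c3@5, authorship .........
After op 2 (delete): buffer="kgfqus" (len 6), cursors c1@0 c2@2 c3@2, authorship ......
After op 3 (add_cursor(3)): buffer="kgfqus" (len 6), cursors c1@0 c2@2 c3@2 c4@3, authorship ......
After op 4 (insert('b')): buffer="bkgbbfbqus" (len 10), cursors c1@1 c2@5 c3@5 c4@7, authorship 1..23.4...
After op 5 (insert('m')): buffer="bmkgbbmmfbmqus" (len 14), cursors c1@2 c2@8 c3@8 c4@11, authorship 11..2323.44...

Answer: 2 8 8 11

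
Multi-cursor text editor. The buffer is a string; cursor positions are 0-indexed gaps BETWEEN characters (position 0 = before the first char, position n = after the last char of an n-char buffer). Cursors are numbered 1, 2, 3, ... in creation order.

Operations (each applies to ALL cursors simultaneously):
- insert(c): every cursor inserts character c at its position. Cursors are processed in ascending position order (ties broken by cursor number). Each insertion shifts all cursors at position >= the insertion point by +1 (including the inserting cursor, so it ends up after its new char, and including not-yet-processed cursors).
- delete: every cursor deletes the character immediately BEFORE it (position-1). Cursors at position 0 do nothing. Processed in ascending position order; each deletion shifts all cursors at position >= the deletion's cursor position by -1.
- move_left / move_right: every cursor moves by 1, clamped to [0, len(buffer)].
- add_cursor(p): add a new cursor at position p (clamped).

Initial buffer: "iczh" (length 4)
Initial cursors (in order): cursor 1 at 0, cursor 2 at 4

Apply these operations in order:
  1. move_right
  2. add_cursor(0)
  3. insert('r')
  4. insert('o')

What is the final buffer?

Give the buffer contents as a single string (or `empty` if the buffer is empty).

Answer: roiroczhro

Derivation:
After op 1 (move_right): buffer="iczh" (len 4), cursors c1@1 c2@4, authorship ....
After op 2 (add_cursor(0)): buffer="iczh" (len 4), cursors c3@0 c1@1 c2@4, authorship ....
After op 3 (insert('r')): buffer="rirczhr" (len 7), cursors c3@1 c1@3 c2@7, authorship 3.1...2
After op 4 (insert('o')): buffer="roiroczhro" (len 10), cursors c3@2 c1@5 c2@10, authorship 33.11...22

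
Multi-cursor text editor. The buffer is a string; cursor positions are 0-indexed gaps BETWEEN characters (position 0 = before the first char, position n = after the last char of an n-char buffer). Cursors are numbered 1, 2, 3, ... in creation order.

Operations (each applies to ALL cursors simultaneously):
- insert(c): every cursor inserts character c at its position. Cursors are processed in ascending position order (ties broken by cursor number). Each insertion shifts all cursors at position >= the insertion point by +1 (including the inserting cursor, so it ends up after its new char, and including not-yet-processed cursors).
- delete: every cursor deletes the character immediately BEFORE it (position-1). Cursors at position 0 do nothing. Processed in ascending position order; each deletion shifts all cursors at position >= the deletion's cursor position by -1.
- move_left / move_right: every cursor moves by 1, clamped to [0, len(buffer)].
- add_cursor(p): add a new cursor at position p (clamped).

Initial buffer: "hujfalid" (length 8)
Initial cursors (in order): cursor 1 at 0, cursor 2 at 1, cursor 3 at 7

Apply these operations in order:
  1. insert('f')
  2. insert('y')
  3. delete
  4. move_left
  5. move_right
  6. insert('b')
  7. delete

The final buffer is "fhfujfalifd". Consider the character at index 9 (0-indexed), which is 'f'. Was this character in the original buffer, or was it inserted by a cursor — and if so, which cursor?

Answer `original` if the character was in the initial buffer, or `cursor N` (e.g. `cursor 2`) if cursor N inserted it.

Answer: cursor 3

Derivation:
After op 1 (insert('f')): buffer="fhfujfalifd" (len 11), cursors c1@1 c2@3 c3@10, authorship 1.2......3.
After op 2 (insert('y')): buffer="fyhfyujfalifyd" (len 14), cursors c1@2 c2@5 c3@13, authorship 11.22......33.
After op 3 (delete): buffer="fhfujfalifd" (len 11), cursors c1@1 c2@3 c3@10, authorship 1.2......3.
After op 4 (move_left): buffer="fhfujfalifd" (len 11), cursors c1@0 c2@2 c3@9, authorship 1.2......3.
After op 5 (move_right): buffer="fhfujfalifd" (len 11), cursors c1@1 c2@3 c3@10, authorship 1.2......3.
After op 6 (insert('b')): buffer="fbhfbujfalifbd" (len 14), cursors c1@2 c2@5 c3@13, authorship 11.22......33.
After op 7 (delete): buffer="fhfujfalifd" (len 11), cursors c1@1 c2@3 c3@10, authorship 1.2......3.
Authorship (.=original, N=cursor N): 1 . 2 . . . . . . 3 .
Index 9: author = 3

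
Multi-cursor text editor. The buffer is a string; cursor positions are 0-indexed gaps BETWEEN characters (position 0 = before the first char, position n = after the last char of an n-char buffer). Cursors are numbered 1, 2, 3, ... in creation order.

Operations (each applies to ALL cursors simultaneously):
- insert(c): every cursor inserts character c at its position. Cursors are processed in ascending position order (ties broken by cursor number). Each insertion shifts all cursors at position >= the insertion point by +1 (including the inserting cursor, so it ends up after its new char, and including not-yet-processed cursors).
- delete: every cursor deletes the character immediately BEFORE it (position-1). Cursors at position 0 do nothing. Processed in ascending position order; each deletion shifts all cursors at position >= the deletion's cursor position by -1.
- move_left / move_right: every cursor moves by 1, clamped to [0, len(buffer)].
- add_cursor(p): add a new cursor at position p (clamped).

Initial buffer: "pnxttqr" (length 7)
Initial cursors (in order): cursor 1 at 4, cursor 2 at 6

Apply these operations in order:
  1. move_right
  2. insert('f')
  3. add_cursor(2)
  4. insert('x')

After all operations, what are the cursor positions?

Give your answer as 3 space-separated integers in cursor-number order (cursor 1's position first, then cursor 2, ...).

After op 1 (move_right): buffer="pnxttqr" (len 7), cursors c1@5 c2@7, authorship .......
After op 2 (insert('f')): buffer="pnxttfqrf" (len 9), cursors c1@6 c2@9, authorship .....1..2
After op 3 (add_cursor(2)): buffer="pnxttfqrf" (len 9), cursors c3@2 c1@6 c2@9, authorship .....1..2
After op 4 (insert('x')): buffer="pnxxttfxqrfx" (len 12), cursors c3@3 c1@8 c2@12, authorship ..3...11..22

Answer: 8 12 3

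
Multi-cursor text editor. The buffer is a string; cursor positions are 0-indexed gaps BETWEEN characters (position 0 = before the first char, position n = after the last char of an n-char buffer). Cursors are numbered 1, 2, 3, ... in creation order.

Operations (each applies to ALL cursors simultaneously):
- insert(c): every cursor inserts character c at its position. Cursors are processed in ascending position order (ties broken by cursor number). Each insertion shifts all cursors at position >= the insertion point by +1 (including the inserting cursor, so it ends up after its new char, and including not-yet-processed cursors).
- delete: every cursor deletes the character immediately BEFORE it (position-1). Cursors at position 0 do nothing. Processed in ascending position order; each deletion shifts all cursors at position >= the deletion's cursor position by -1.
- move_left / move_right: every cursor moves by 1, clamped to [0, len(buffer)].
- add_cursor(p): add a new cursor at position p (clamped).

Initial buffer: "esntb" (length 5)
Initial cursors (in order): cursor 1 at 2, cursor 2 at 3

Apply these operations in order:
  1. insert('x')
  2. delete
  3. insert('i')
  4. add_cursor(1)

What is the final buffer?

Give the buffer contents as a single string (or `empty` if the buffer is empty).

Answer: esinitb

Derivation:
After op 1 (insert('x')): buffer="esxnxtb" (len 7), cursors c1@3 c2@5, authorship ..1.2..
After op 2 (delete): buffer="esntb" (len 5), cursors c1@2 c2@3, authorship .....
After op 3 (insert('i')): buffer="esinitb" (len 7), cursors c1@3 c2@5, authorship ..1.2..
After op 4 (add_cursor(1)): buffer="esinitb" (len 7), cursors c3@1 c1@3 c2@5, authorship ..1.2..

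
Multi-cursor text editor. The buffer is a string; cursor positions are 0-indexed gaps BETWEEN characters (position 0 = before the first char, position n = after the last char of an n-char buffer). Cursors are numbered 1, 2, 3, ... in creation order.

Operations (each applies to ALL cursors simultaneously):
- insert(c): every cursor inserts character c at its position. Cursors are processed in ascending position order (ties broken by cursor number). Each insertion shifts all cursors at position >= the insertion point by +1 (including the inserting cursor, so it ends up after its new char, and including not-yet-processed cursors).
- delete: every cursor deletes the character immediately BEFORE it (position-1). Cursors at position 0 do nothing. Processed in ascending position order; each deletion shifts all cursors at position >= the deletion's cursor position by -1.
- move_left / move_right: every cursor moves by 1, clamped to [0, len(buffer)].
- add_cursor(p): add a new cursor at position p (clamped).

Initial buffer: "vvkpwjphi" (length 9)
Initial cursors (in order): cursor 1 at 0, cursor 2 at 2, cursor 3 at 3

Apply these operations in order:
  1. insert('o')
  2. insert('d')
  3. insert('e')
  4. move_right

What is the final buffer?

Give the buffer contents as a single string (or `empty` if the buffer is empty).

Answer: odevvodekodepwjphi

Derivation:
After op 1 (insert('o')): buffer="ovvokopwjphi" (len 12), cursors c1@1 c2@4 c3@6, authorship 1..2.3......
After op 2 (insert('d')): buffer="odvvodkodpwjphi" (len 15), cursors c1@2 c2@6 c3@9, authorship 11..22.33......
After op 3 (insert('e')): buffer="odevvodekodepwjphi" (len 18), cursors c1@3 c2@8 c3@12, authorship 111..222.333......
After op 4 (move_right): buffer="odevvodekodepwjphi" (len 18), cursors c1@4 c2@9 c3@13, authorship 111..222.333......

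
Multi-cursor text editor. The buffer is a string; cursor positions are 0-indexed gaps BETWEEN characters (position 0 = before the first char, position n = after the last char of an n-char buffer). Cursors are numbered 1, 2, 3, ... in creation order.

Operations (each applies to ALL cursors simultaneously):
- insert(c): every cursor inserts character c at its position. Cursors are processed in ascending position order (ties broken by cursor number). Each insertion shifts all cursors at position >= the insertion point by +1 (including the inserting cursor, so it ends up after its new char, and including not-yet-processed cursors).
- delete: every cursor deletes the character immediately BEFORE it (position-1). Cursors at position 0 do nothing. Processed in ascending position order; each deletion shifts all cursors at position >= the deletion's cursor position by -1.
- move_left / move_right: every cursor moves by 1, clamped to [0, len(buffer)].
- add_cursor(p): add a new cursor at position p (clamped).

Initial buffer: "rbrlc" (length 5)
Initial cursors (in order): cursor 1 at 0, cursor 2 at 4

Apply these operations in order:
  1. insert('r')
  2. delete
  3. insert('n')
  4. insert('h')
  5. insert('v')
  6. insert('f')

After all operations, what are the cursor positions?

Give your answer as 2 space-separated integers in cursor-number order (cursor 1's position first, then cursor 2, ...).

After op 1 (insert('r')): buffer="rrbrlrc" (len 7), cursors c1@1 c2@6, authorship 1....2.
After op 2 (delete): buffer="rbrlc" (len 5), cursors c1@0 c2@4, authorship .....
After op 3 (insert('n')): buffer="nrbrlnc" (len 7), cursors c1@1 c2@6, authorship 1....2.
After op 4 (insert('h')): buffer="nhrbrlnhc" (len 9), cursors c1@2 c2@8, authorship 11....22.
After op 5 (insert('v')): buffer="nhvrbrlnhvc" (len 11), cursors c1@3 c2@10, authorship 111....222.
After op 6 (insert('f')): buffer="nhvfrbrlnhvfc" (len 13), cursors c1@4 c2@12, authorship 1111....2222.

Answer: 4 12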